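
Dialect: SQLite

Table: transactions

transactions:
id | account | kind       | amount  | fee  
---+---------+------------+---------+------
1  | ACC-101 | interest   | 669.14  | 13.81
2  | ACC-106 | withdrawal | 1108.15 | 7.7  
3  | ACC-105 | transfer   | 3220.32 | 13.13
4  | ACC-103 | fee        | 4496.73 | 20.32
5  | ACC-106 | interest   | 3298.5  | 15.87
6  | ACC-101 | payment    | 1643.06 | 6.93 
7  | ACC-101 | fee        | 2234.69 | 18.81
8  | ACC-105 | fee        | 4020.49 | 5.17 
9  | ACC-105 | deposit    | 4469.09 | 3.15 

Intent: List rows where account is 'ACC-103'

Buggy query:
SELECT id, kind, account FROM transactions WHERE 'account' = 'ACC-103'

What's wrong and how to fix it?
Bug: 'account' in single quotes is a string literal, not the column; the comparison is literal-vs-literal and never true

Fix: Reference the column as account without single quotes

Corrected query:
SELECT id, kind, account FROM transactions WHERE account = 'ACC-103'

Result:
id | kind | account
---+------+--------
4  | fee  | ACC-103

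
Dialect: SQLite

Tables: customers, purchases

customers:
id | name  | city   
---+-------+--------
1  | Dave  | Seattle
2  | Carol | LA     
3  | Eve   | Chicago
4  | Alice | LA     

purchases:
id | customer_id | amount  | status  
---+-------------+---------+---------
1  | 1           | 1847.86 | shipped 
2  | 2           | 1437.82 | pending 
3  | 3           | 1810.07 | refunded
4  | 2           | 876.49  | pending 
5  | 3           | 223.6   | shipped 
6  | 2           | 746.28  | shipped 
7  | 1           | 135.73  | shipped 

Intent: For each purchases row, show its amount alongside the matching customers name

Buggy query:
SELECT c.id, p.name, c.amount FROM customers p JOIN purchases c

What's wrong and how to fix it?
Bug: JOIN with no ON clause produces a cartesian product; every purchases row pairs with every customers row

Fix: Specify the join condition linking the foreign key to the parent id

Corrected query:
SELECT c.id, p.name, c.amount FROM customers p JOIN purchases c ON c.customer_id = p.id

Result:
id | name  | amount 
---+-------+--------
1  | Dave  | 1847.86
2  | Carol | 1437.82
3  | Eve   | 1810.07
4  | Carol | 876.49 
5  | Eve   | 223.6  
6  | Carol | 746.28 
7  | Dave  | 135.73 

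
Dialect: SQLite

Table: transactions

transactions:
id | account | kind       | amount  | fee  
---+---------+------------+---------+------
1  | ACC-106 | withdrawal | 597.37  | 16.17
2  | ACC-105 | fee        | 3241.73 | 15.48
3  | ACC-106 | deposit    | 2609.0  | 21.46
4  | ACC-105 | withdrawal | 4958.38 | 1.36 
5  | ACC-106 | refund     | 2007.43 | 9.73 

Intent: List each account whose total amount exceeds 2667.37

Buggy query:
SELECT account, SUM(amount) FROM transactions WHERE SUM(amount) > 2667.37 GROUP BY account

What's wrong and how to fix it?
Bug: WHERE runs before GROUP BY, so aggregates aren't available there

Fix: Use HAVING (which filters groups after aggregation) instead of WHERE

Corrected query:
SELECT account, SUM(amount) FROM transactions GROUP BY account HAVING SUM(amount) > 2667.37

Result:
account | SUM(amount)
--------+------------
ACC-105 | 8200.11    
ACC-106 | 5213.8     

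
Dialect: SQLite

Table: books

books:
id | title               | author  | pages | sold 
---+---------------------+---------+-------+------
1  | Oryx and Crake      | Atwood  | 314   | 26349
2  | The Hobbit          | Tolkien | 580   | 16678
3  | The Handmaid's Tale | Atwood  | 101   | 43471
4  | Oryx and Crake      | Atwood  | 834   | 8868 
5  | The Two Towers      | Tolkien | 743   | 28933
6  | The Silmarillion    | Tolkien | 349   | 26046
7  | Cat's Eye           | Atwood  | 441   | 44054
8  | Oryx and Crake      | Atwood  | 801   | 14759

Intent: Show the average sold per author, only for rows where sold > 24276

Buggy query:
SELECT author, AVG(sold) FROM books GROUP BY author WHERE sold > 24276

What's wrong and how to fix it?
Bug: WHERE cannot follow GROUP BY

Fix: Place WHERE between FROM and GROUP BY

Corrected query:
SELECT author, AVG(sold) FROM books WHERE sold > 24276 GROUP BY author

Result:
author  | AVG(sold)
--------+----------
Atwood  | 37958    
Tolkien | 27489.5  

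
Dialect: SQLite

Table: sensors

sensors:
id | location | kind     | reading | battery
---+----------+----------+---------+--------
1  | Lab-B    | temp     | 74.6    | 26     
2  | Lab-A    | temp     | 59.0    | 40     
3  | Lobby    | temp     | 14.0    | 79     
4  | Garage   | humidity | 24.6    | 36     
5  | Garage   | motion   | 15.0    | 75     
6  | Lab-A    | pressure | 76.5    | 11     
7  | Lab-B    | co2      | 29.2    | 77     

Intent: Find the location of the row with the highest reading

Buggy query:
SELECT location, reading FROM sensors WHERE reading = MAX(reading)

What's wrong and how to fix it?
Bug: MAX(reading) is an aggregate and cannot be used directly in WHERE

Fix: Use a subquery: WHERE reading = (SELECT MAX(reading) FROM sensors)

Corrected query:
SELECT location, reading FROM sensors WHERE reading = (SELECT MAX(reading) FROM sensors)

Result:
location | reading
---------+--------
Lab-A    | 76.5   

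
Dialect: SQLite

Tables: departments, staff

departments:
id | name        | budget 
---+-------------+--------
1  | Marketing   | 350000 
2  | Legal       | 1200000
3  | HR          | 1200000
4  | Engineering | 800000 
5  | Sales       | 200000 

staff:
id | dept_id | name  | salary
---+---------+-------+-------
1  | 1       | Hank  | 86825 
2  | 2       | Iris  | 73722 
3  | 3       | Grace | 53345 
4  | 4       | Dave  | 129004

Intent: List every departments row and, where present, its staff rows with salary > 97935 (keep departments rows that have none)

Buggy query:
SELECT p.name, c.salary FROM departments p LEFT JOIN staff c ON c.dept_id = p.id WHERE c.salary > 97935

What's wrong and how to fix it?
Bug: A WHERE condition on the right-hand table after LEFT JOIN drops unmatched parents

Fix: Move the right-table condition into the ON clause so unmatched parents are kept

Corrected query:
SELECT p.name, c.salary FROM departments p LEFT JOIN staff c ON c.dept_id = p.id AND c.salary > 97935

Result:
name        | salary
------------+-------
Marketing   | NULL  
Legal       | NULL  
HR          | NULL  
Engineering | 129004
Sales       | NULL  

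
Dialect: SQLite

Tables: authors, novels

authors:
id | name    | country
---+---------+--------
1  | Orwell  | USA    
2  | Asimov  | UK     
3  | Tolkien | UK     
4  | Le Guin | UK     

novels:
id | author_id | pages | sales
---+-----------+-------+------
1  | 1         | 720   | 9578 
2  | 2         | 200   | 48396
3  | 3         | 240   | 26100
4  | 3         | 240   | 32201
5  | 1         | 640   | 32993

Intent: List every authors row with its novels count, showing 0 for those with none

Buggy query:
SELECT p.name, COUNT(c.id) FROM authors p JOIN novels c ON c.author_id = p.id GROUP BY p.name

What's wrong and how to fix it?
Bug: INNER JOIN drops authors rows that have no matching novels rows

Fix: Use LEFT JOIN so parents without children still appear (COUNT(c.id) gives 0)

Corrected query:
SELECT p.name, COUNT(c.id) FROM authors p LEFT JOIN novels c ON c.author_id = p.id GROUP BY p.name

Result:
name    | COUNT(c.id)
--------+------------
Asimov  | 1          
Le Guin | 0          
Orwell  | 2          
Tolkien | 2          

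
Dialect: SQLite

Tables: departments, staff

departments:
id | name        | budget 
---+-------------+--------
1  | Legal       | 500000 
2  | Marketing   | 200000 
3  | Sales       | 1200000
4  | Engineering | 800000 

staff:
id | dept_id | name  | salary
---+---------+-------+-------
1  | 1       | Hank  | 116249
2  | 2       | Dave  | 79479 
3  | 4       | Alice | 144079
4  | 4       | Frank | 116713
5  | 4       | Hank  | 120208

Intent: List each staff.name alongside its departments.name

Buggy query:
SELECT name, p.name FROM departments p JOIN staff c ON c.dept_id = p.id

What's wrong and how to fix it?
Bug: Both tables have a 'name' column; the unqualified reference is ambiguous

Fix: Qualify the column with its table alias (c.name)

Corrected query:
SELECT c.name, p.name FROM departments p JOIN staff c ON c.dept_id = p.id

Result:
name  | name       
------+------------
Hank  | Legal      
Dave  | Marketing  
Alice | Engineering
Frank | Engineering
Hank  | Engineering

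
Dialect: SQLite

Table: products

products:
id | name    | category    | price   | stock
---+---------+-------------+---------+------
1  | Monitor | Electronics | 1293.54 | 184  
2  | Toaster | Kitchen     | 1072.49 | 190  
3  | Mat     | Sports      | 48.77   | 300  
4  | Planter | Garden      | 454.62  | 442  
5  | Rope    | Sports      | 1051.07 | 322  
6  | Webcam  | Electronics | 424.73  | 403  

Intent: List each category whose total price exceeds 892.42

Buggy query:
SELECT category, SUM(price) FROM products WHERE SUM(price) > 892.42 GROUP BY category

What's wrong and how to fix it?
Bug: WHERE runs before GROUP BY, so aggregates aren't available there

Fix: Move the aggregate condition to a HAVING clause

Corrected query:
SELECT category, SUM(price) FROM products GROUP BY category HAVING SUM(price) > 892.42

Result:
category    | SUM(price)
------------+-----------
Electronics | 1718.27   
Kitchen     | 1072.49   
Sports      | 1099.84   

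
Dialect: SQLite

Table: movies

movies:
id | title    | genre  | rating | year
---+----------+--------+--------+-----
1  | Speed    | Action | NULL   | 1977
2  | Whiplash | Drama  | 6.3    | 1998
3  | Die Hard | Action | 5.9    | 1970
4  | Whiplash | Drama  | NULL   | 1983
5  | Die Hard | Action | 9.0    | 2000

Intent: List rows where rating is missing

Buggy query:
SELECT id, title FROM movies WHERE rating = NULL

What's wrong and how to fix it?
Bug: Comparing to NULL with '=' never matches; NULL = NULL is unknown, not true

Fix: Replace '= NULL' with 'IS NULL'

Corrected query:
SELECT id, title FROM movies WHERE rating IS NULL

Result:
id | title   
---+---------
1  | Speed   
4  | Whiplash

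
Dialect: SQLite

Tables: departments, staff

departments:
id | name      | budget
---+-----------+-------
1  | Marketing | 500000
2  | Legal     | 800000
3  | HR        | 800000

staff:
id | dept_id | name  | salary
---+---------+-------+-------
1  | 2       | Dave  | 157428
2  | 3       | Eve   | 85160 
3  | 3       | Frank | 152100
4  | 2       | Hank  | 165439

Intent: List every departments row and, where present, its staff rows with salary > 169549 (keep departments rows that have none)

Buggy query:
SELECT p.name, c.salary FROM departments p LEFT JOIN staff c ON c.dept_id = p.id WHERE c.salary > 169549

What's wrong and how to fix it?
Bug: Filtering c.salary in WHERE discards the NULL rows produced by LEFT JOIN, turning it into an inner join

Fix: Put 'c.salary > 169549' in the JOIN's ON clause instead of WHERE

Corrected query:
SELECT p.name, c.salary FROM departments p LEFT JOIN staff c ON c.dept_id = p.id AND c.salary > 169549

Result:
name      | salary
----------+-------
Marketing | NULL  
Legal     | NULL  
HR        | NULL  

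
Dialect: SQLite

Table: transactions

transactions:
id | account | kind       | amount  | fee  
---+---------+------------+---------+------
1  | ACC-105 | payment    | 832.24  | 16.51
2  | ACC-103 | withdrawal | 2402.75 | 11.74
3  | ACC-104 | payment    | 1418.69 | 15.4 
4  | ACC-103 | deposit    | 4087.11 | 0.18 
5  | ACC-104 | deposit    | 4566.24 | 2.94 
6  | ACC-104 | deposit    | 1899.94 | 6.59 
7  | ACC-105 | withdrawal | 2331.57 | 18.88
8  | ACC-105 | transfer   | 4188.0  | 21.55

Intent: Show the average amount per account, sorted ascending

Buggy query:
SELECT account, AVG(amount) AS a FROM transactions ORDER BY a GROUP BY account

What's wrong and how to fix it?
Bug: ORDER BY appears before GROUP BY; SQL clause order requires GROUP BY first

Fix: Move ORDER BY to the end, after GROUP BY

Corrected query:
SELECT account, AVG(amount) AS a FROM transactions GROUP BY account ORDER BY a

Result:
account | a          
--------+------------
ACC-105 | 2450.603333
ACC-104 | 2628.29    
ACC-103 | 3244.93    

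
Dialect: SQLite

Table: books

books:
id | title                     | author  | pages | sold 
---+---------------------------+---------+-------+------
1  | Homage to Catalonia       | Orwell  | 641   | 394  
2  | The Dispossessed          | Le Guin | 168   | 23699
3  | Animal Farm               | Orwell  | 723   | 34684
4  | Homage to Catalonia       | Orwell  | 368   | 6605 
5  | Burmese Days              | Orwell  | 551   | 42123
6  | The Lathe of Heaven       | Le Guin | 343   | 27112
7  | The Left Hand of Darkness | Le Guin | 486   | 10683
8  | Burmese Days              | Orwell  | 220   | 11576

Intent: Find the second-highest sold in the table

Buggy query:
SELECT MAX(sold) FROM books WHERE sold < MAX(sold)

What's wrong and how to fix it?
Bug: MAX(sold) on the right of the comparison is an aggregate-in-WHERE error

Fix: Compute the overall MAX in a subquery, then take MAX of rows below it

Corrected query:
SELECT MAX(sold) FROM books WHERE sold < (SELECT MAX(sold) FROM books)

Result:
MAX(sold)
---------
34684    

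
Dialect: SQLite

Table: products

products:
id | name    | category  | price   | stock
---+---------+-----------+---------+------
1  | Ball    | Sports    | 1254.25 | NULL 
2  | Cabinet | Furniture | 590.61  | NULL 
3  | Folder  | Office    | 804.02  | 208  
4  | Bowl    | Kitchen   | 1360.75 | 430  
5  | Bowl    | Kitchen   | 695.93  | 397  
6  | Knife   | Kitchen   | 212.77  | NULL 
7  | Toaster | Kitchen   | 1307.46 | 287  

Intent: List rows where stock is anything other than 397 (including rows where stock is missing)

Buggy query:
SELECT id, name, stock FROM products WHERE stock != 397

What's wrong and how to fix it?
Bug: 'stock != 397' is unknown when stock is NULL, so NULL rows are silently excluded

Fix: Handle NULL separately with IS NULL alongside the inequality

Corrected query:
SELECT id, name, stock FROM products WHERE stock != 397 OR stock IS NULL

Result:
id | name    | stock
---+---------+------
1  | Ball    | NULL 
2  | Cabinet | NULL 
3  | Folder  | 208  
4  | Bowl    | 430  
6  | Knife   | NULL 
7  | Toaster | 287  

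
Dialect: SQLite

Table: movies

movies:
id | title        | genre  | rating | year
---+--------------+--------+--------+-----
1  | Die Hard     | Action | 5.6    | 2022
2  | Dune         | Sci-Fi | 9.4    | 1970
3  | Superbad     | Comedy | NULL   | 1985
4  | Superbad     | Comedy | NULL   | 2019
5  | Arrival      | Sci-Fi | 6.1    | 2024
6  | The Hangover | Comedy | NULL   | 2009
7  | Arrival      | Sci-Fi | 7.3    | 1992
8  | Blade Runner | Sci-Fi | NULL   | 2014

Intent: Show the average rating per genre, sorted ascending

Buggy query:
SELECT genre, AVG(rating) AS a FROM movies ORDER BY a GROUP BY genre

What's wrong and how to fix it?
Bug: GROUP BY must precede ORDER BY

Fix: Move ORDER BY to the end, after GROUP BY

Corrected query:
SELECT genre, AVG(rating) AS a FROM movies GROUP BY genre ORDER BY a

Result:
genre  | a   
-------+-----
Comedy | NULL
Action | 5.6 
Sci-Fi | 7.6 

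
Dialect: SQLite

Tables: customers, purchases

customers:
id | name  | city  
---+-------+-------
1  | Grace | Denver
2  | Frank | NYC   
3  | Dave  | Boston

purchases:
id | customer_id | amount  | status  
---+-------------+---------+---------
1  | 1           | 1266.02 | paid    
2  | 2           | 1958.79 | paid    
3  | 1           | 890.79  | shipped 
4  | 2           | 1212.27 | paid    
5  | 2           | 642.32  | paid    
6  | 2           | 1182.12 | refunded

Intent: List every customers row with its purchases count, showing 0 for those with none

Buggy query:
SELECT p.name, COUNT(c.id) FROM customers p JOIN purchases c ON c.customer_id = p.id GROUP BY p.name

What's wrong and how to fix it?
Bug: An inner join excludes parents with zero children

Fix: Switch to LEFT JOIN to retain unmatched parent rows

Corrected query:
SELECT p.name, COUNT(c.id) FROM customers p LEFT JOIN purchases c ON c.customer_id = p.id GROUP BY p.name

Result:
name  | COUNT(c.id)
------+------------
Dave  | 0          
Frank | 4          
Grace | 2          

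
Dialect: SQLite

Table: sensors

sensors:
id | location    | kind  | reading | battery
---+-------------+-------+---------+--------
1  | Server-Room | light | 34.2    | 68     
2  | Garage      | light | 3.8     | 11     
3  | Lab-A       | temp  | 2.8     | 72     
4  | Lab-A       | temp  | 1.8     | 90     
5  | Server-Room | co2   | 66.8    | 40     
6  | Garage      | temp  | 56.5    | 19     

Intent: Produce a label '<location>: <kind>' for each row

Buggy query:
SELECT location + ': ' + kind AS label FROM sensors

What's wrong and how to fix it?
Bug: SQLite uses || for string concatenation; + coerces text to numbers (yielding 0)

Fix: Use the || operator for string concatenation

Corrected query:
SELECT location || ': ' || kind AS label FROM sensors

Result:
label             
------------------
Server-Room: light
Garage: light     
Lab-A: temp       
Lab-A: temp       
Server-Room: co2  
Garage: temp      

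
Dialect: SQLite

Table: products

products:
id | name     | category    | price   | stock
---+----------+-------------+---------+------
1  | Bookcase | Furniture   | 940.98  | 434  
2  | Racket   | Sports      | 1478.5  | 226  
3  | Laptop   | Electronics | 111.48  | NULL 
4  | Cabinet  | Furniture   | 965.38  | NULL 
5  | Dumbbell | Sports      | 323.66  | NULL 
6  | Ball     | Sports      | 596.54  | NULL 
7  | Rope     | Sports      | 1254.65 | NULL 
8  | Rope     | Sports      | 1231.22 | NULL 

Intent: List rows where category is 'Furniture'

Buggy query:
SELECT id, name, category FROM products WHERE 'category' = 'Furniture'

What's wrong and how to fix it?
Bug: Single quotes denote string literals in SQL; the column name is being compared as a constant string

Fix: Remove the quotes around the column name (or use double quotes for an identifier)

Corrected query:
SELECT id, name, category FROM products WHERE category = 'Furniture'

Result:
id | name     | category 
---+----------+----------
1  | Bookcase | Furniture
4  | Cabinet  | Furniture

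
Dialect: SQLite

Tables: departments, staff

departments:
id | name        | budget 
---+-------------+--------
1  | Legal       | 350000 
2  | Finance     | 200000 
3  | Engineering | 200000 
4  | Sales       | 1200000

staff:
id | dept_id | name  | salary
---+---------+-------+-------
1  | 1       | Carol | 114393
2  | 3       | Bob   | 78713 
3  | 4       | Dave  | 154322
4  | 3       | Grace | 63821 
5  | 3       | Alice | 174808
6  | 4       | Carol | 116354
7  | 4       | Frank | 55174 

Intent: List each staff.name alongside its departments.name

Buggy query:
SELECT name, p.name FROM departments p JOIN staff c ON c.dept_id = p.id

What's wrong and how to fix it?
Bug: 'name' exists in both joined tables, so the database can't tell which one is meant

Fix: Qualify the column with its table alias (c.name)

Corrected query:
SELECT c.name, p.name FROM departments p JOIN staff c ON c.dept_id = p.id

Result:
name  | name       
------+------------
Carol | Legal      
Bob   | Engineering
Dave  | Sales      
Grace | Engineering
Alice | Engineering
Carol | Sales      
Frank | Sales      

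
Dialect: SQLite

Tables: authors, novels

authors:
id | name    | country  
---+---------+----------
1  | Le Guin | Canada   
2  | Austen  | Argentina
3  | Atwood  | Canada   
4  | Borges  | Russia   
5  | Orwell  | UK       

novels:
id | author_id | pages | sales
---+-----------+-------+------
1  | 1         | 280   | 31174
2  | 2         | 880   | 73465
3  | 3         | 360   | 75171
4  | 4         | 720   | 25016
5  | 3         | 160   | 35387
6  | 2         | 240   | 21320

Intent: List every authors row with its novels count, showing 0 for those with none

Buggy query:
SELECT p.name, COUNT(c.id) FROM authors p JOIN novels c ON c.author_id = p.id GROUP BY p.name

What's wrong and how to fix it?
Bug: An inner join excludes parents with zero children

Fix: Use LEFT JOIN so parents without children still appear (COUNT(c.id) gives 0)

Corrected query:
SELECT p.name, COUNT(c.id) FROM authors p LEFT JOIN novels c ON c.author_id = p.id GROUP BY p.name

Result:
name    | COUNT(c.id)
--------+------------
Atwood  | 2          
Austen  | 2          
Borges  | 1          
Le Guin | 1          
Orwell  | 0          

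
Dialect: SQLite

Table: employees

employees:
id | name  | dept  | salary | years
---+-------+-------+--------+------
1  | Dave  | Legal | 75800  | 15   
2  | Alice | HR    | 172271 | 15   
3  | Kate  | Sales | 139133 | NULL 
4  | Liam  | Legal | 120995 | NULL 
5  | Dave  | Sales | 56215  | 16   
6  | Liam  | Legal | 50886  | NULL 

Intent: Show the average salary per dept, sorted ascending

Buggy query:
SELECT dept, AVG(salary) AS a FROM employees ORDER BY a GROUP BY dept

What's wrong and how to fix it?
Bug: GROUP BY must precede ORDER BY

Fix: Reorder: SELECT … FROM … GROUP BY … ORDER BY …

Corrected query:
SELECT dept, AVG(salary) AS a FROM employees GROUP BY dept ORDER BY a

Result:
dept  | a           
------+-------------
Legal | 82560.333333
Sales | 97674       
HR    | 172271      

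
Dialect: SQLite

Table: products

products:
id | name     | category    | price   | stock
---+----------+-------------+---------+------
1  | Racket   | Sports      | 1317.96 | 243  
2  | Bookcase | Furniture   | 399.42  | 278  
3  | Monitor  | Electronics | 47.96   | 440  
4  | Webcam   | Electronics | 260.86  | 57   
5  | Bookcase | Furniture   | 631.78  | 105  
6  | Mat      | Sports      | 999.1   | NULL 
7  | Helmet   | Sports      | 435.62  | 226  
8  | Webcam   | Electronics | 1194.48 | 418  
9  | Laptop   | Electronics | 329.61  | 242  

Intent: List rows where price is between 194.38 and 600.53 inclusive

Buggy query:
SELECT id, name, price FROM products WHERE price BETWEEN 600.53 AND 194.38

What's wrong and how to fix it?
Bug: The bounds are reversed; BETWEEN a AND b requires a <= b to match anything

Fix: Swap the bounds so the smaller value comes first

Corrected query:
SELECT id, name, price FROM products WHERE price BETWEEN 194.38 AND 600.53

Result:
id | name     | price 
---+----------+-------
2  | Bookcase | 399.42
4  | Webcam   | 260.86
7  | Helmet   | 435.62
9  | Laptop   | 329.61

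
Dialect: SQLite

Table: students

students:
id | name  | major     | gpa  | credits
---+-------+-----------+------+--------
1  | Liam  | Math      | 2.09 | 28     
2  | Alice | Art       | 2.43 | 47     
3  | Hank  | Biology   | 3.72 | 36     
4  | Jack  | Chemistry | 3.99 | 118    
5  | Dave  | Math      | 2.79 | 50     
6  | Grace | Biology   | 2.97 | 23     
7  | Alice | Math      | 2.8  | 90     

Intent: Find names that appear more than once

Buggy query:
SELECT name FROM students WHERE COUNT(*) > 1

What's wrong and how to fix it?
Bug: COUNT(*) is an aggregate and cannot be used in WHERE

Fix: Group first, then use HAVING for the count condition

Corrected query:
SELECT name FROM students GROUP BY name HAVING COUNT(*) > 1

Result:
name 
-----
Alice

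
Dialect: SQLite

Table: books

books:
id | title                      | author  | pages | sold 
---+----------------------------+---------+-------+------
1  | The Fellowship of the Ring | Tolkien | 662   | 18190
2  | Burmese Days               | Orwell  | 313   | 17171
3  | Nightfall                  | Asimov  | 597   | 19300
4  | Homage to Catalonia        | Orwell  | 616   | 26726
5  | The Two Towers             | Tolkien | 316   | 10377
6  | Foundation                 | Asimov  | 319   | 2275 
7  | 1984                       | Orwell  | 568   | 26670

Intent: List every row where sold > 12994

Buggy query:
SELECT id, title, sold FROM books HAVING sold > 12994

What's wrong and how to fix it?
Bug: This is a non-aggregate query (no GROUP BY, no aggregates), so in SQLite the HAVING clause is invalid here; a row-level condition belongs in WHERE

Fix: Use WHERE for row-level filtering

Corrected query:
SELECT id, title, sold FROM books WHERE sold > 12994

Result:
id | title                      | sold 
---+----------------------------+------
1  | The Fellowship of the Ring | 18190
2  | Burmese Days               | 17171
3  | Nightfall                  | 19300
4  | Homage to Catalonia        | 26726
7  | 1984                       | 26670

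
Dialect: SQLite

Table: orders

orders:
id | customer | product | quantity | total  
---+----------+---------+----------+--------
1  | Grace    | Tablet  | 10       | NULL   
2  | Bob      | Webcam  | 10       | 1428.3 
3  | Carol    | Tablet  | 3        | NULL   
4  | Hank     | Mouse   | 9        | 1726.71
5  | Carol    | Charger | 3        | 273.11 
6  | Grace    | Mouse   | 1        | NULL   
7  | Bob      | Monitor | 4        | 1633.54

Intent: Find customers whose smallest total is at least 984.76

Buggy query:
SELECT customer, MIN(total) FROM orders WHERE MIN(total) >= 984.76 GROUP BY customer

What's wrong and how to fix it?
Bug: Aggregates like MIN are computed per group after WHERE runs

Fix: Replace WHERE with HAVING after the GROUP BY

Corrected query:
SELECT customer, MIN(total) FROM orders GROUP BY customer HAVING MIN(total) >= 984.76

Result:
customer | MIN(total)
---------+-----------
Bob      | 1428.3    
Hank     | 1726.71   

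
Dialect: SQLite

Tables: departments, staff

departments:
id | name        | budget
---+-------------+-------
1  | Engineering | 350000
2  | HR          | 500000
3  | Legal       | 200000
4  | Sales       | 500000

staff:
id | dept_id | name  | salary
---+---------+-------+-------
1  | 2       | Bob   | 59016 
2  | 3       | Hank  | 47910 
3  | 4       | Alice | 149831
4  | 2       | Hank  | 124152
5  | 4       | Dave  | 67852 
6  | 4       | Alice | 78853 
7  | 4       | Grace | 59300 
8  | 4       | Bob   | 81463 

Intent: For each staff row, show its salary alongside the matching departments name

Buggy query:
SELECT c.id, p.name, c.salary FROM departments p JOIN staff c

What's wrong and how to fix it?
Bug: JOIN with no ON clause produces a cartesian product; every staff row pairs with every departments row

Fix: Specify the join condition linking the foreign key to the parent id

Corrected query:
SELECT c.id, p.name, c.salary FROM departments p JOIN staff c ON c.dept_id = p.id

Result:
id | name  | salary
---+-------+-------
1  | HR    | 59016 
2  | Legal | 47910 
3  | Sales | 149831
4  | HR    | 124152
5  | Sales | 67852 
6  | Sales | 78853 
7  | Sales | 59300 
8  | Sales | 81463 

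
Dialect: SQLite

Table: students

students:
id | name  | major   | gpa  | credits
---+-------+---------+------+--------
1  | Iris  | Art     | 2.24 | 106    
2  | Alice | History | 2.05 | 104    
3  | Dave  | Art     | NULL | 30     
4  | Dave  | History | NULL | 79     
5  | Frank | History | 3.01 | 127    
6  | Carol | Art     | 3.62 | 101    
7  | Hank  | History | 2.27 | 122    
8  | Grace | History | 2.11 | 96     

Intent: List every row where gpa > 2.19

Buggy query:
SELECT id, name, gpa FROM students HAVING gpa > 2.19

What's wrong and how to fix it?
Bug: HAVING filters the output of aggregation, but this query has no GROUP BY and no aggregate functions, so SQLite rejects it (HAVING clause on a non-aggregate query); the condition here is per row

Fix: Replace HAVING with WHERE since the condition applies to individual rows

Corrected query:
SELECT id, name, gpa FROM students WHERE gpa > 2.19

Result:
id | name  | gpa 
---+-------+-----
1  | Iris  | 2.24
5  | Frank | 3.01
6  | Carol | 3.62
7  | Hank  | 2.27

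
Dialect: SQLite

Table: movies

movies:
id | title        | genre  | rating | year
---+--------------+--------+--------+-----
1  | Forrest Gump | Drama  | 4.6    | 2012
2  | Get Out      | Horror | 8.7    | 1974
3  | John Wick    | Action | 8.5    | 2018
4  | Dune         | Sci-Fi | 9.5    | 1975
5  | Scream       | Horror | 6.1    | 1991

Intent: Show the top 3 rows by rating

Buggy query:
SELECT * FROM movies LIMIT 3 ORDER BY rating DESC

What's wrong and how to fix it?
Bug: LIMIT must come after ORDER BY

Fix: Sort with ORDER BY, then apply LIMIT

Corrected query:
SELECT * FROM movies ORDER BY rating DESC LIMIT 3

Result:
id | title     | genre  | rating | year
---+-----------+--------+--------+-----
4  | Dune      | Sci-Fi | 9.5    | 1975
2  | Get Out   | Horror | 8.7    | 1974
3  | John Wick | Action | 8.5    | 2018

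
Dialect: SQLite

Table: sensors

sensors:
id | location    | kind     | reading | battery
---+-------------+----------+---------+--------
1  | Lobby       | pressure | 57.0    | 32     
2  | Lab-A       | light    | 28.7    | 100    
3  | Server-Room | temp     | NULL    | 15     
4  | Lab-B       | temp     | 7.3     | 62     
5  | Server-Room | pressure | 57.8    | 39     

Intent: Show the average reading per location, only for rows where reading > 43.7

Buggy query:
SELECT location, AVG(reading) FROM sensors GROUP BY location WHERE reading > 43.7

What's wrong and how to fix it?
Bug: Row-level WHERE must come before GROUP BY in the clause order

Fix: Move the WHERE clause before GROUP BY

Corrected query:
SELECT location, AVG(reading) FROM sensors WHERE reading > 43.7 GROUP BY location

Result:
location    | AVG(reading)
------------+-------------
Lobby       | 57          
Server-Room | 57.8        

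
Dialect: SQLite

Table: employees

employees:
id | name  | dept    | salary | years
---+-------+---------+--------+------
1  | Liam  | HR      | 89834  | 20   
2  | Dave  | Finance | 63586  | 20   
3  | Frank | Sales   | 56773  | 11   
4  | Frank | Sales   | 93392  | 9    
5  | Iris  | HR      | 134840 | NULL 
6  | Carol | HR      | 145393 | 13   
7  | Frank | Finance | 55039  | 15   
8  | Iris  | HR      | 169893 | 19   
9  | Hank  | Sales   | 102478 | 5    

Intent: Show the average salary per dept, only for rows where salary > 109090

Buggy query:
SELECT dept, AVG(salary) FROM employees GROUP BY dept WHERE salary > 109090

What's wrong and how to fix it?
Bug: Row-level WHERE must come before GROUP BY in the clause order

Fix: Place WHERE between FROM and GROUP BY

Corrected query:
SELECT dept, AVG(salary) FROM employees WHERE salary > 109090 GROUP BY dept

Result:
dept | AVG(salary)
-----+------------
HR   | 150042     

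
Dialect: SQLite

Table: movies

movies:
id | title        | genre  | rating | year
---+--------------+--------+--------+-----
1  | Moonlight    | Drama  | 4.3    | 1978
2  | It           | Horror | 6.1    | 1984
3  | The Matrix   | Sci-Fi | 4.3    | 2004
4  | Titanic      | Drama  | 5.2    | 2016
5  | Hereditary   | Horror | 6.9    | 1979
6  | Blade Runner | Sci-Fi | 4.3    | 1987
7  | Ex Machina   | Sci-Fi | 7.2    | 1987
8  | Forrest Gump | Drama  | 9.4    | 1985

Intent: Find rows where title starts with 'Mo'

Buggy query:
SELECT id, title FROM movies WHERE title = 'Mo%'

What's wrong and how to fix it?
Bug: Wildcards only work with LIKE; '=' treats '%' as a literal character

Fix: Replace '=' with LIKE so 'Mo%' is treated as a pattern

Corrected query:
SELECT id, title FROM movies WHERE title LIKE 'Mo%'

Result:
id | title    
---+----------
1  | Moonlight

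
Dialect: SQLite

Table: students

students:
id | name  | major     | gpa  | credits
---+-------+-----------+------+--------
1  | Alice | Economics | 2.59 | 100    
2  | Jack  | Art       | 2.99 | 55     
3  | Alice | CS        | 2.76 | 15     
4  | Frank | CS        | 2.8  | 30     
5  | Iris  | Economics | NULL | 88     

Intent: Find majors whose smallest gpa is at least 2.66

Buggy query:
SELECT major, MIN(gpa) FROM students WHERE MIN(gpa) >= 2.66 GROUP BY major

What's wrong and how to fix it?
Bug: Aggregates like MIN are computed per group after WHERE runs

Fix: Replace WHERE with HAVING after the GROUP BY

Corrected query:
SELECT major, MIN(gpa) FROM students GROUP BY major HAVING MIN(gpa) >= 2.66

Result:
major | MIN(gpa)
------+---------
Art   | 2.99    
CS    | 2.76    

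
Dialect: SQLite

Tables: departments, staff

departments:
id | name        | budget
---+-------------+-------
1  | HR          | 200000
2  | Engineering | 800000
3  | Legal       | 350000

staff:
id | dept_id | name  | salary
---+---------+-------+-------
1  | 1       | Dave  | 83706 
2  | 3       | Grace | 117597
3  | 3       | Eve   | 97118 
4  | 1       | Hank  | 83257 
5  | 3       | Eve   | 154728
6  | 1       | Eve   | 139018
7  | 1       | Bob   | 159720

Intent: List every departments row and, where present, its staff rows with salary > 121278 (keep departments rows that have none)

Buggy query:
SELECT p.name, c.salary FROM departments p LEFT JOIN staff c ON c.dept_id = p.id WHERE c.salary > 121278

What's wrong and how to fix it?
Bug: A WHERE condition on the right-hand table after LEFT JOIN drops unmatched parents

Fix: Put 'c.salary > 121278' in the JOIN's ON clause instead of WHERE

Corrected query:
SELECT p.name, c.salary FROM departments p LEFT JOIN staff c ON c.dept_id = p.id AND c.salary > 121278

Result:
name        | salary
------------+-------
HR          | 139018
HR          | 159720
Engineering | NULL  
Legal       | 154728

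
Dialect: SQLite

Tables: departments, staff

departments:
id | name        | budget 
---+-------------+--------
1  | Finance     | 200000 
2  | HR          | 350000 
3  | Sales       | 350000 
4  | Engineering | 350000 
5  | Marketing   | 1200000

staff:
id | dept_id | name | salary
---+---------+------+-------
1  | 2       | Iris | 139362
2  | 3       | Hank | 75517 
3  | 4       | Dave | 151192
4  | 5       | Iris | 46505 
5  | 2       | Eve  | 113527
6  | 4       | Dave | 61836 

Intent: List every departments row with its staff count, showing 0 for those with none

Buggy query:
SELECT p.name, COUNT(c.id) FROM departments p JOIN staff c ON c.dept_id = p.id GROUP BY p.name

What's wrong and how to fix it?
Bug: An inner join excludes parents with zero children

Fix: Use LEFT JOIN so parents without children still appear (COUNT(c.id) gives 0)

Corrected query:
SELECT p.name, COUNT(c.id) FROM departments p LEFT JOIN staff c ON c.dept_id = p.id GROUP BY p.name

Result:
name        | COUNT(c.id)
------------+------------
Engineering | 2          
Finance     | 0          
HR          | 2          
Marketing   | 1          
Sales       | 1          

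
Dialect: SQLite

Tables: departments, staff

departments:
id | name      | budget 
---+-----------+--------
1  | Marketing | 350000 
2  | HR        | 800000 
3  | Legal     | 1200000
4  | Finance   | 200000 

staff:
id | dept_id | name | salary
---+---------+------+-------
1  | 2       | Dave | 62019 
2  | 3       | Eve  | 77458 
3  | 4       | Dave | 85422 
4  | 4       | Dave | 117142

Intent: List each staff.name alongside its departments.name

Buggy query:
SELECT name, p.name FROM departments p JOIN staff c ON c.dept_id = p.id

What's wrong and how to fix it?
Bug: 'name' exists in both joined tables, so the database can't tell which one is meant

Fix: Prefix ambiguous columns with the table alias

Corrected query:
SELECT c.name, p.name FROM departments p JOIN staff c ON c.dept_id = p.id

Result:
name | name   
-----+--------
Dave | HR     
Eve  | Legal  
Dave | Finance
Dave | Finance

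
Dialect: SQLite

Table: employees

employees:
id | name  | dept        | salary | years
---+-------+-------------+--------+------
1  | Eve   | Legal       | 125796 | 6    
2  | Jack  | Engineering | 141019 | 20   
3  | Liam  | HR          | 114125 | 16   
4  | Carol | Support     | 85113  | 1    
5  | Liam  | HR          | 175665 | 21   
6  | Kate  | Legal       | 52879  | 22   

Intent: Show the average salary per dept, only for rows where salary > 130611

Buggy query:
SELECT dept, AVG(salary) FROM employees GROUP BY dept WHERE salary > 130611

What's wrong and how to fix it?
Bug: WHERE cannot follow GROUP BY

Fix: Move the WHERE clause before GROUP BY

Corrected query:
SELECT dept, AVG(salary) FROM employees WHERE salary > 130611 GROUP BY dept

Result:
dept        | AVG(salary)
------------+------------
Engineering | 141019     
HR          | 175665     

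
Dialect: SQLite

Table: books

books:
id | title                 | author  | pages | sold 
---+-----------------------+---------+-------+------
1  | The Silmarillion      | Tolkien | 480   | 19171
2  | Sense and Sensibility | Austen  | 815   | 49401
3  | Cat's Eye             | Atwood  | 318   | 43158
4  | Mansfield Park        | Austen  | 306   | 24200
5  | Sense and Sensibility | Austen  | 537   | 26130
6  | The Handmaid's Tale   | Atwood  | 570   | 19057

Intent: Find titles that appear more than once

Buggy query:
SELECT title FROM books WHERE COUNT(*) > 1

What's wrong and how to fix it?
Bug: COUNT(*) is an aggregate and cannot be used in WHERE

Fix: Group first, then use HAVING for the count condition

Corrected query:
SELECT title FROM books GROUP BY title HAVING COUNT(*) > 1

Result:
title                
---------------------
Sense and Sensibility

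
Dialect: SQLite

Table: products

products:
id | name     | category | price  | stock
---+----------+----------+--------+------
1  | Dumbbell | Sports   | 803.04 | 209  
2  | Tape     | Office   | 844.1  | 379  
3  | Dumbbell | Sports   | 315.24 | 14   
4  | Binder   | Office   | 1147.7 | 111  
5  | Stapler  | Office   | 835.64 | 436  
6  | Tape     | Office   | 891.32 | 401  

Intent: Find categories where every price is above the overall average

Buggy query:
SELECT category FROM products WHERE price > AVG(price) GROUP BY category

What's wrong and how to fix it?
Bug: WHERE evaluates per row before aggregation, so AVG() is unavailable

Fix: Compute the overall average in a scalar subquery and compare each group's MIN against it in HAVING

Corrected query:
SELECT category FROM products GROUP BY category HAVING MIN(price) > (SELECT AVG(price) FROM products)

Result:
category
--------
Office  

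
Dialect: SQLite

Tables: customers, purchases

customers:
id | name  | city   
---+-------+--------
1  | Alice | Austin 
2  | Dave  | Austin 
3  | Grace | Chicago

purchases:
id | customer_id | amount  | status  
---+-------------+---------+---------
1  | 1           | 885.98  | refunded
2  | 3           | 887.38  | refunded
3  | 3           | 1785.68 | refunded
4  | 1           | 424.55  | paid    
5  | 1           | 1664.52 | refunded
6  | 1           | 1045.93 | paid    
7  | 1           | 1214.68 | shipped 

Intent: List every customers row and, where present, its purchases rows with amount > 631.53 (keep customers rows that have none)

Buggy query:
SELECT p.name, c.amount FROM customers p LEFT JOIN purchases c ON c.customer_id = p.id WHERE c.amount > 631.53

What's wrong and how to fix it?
Bug: A WHERE condition on the right-hand table after LEFT JOIN drops unmatched parents

Fix: Move the right-table condition into the ON clause so unmatched parents are kept

Corrected query:
SELECT p.name, c.amount FROM customers p LEFT JOIN purchases c ON c.customer_id = p.id AND c.amount > 631.53

Result:
name  | amount 
------+--------
Alice | 885.98 
Alice | 1045.93
Alice | 1214.68
Alice | 1664.52
Dave  | NULL   
Grace | 887.38 
Grace | 1785.68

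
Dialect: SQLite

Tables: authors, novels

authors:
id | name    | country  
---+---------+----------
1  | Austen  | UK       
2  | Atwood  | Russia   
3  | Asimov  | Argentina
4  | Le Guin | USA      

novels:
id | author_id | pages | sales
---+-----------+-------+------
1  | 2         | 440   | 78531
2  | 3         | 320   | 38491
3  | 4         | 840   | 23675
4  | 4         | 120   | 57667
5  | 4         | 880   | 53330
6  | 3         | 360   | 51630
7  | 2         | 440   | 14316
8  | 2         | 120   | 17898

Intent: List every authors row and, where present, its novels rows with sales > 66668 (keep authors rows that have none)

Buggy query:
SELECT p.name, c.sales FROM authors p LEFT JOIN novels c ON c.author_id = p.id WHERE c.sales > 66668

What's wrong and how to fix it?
Bug: Filtering c.sales in WHERE discards the NULL rows produced by LEFT JOIN, turning it into an inner join

Fix: Put 'c.sales > 66668' in the JOIN's ON clause instead of WHERE

Corrected query:
SELECT p.name, c.sales FROM authors p LEFT JOIN novels c ON c.author_id = p.id AND c.sales > 66668

Result:
name    | sales
--------+------
Austen  | NULL 
Atwood  | 78531
Asimov  | NULL 
Le Guin | NULL 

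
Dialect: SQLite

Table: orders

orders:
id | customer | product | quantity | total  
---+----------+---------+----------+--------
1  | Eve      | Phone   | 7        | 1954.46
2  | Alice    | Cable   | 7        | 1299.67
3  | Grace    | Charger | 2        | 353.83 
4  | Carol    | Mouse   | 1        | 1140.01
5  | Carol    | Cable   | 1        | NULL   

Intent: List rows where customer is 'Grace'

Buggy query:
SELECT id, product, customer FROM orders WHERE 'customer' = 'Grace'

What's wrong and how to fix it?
Bug: Single quotes denote string literals in SQL; the column name is being compared as a constant string

Fix: Remove the quotes around the column name (or use double quotes for an identifier)

Corrected query:
SELECT id, product, customer FROM orders WHERE customer = 'Grace'

Result:
id | product | customer
---+---------+---------
3  | Charger | Grace   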